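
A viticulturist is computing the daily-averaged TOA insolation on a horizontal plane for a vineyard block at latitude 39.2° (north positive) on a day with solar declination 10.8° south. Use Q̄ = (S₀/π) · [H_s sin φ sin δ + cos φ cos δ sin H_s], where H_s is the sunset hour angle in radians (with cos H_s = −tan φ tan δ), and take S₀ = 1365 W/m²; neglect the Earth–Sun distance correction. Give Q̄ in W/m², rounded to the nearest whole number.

The sunset hour angle satisfies cos H_s = −tan φ tan δ = 0.1556, giving H_s = 81.05°. In radians, H_s = 1.4146.
H_s sin φ sin δ = 1.4146 × 0.6320 × -0.1874 = -0.1675.
cos φ cos δ sin H_s = 0.7749 × 0.9823 × 0.9878 = 0.7519.
Q̄ = (1365/π) × (-0.1675 + 0.7519) = 434.49 × 0.5844 = 253.92 W/m².

254 W/m²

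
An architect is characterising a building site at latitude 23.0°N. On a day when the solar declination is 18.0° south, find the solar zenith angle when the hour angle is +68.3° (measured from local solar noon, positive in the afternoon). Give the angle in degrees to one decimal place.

78.3°

cos θ_z = sin φ sin δ + cos φ cos δ cos H = (0.3907)(-0.3090) + (0.9205)(0.9511)(0.3697) = 0.2029.
θ_z = arccos(0.2029) = 78.29°.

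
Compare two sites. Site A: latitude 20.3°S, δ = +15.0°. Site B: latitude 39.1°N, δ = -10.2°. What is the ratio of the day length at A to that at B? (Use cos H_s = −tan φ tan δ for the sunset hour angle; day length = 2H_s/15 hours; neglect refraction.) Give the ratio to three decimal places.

A: H_s = arccos(−tan -20.3° · tan 15.0°) = 84.31°, so 2H_s/15 = 11.2413 h.
B: H_s = arccos(−tan 39.1° · tan -10.2°) = 81.59°, so 2H_s/15 = 10.8787 h.
Ratio A/B = 11.2413 / 10.8787 = 1.0333.

1.033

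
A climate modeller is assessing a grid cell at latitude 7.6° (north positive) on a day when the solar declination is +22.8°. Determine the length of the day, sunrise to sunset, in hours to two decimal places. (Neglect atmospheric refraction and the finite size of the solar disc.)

12.43 hours

−tan φ tan δ = −(0.1334)(0.4204) = -0.0561; H_s = arccos(-0.0561) = 93.22°.
Day length = 2 H_s / 15° h⁻¹ = 186.44° / 15 = 12.429 h.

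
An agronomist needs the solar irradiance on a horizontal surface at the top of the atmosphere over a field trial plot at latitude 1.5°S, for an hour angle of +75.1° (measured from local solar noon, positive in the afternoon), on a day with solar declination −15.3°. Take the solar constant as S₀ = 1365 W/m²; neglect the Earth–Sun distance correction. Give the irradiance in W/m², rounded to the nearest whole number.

cos θ_z = sin(-1.5°) sin(-15.3°) + cos(-1.5°) cos(-15.3°) cos(75.10°) = 0.0069 + 0.2479 = 0.2548.
Top-of-atmosphere irradiance = S₀ cos θ_z = 1365 × 0.2548 = 347.80 W/m².

348 W/m²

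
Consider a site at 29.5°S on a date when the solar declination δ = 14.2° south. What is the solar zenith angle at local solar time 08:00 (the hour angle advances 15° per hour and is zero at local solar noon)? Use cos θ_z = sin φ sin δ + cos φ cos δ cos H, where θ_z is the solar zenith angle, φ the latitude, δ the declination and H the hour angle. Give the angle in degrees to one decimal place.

Hour angle H = 15° × (8 − 12) = -60.00°.
cos θ_z = sin φ sin δ + cos φ cos δ cos H = (-0.4924)(-0.2453) + (0.8704)(0.9694)(0.5000) = 0.5427.
θ_z = arccos(0.5427) = 57.13°.

57.1°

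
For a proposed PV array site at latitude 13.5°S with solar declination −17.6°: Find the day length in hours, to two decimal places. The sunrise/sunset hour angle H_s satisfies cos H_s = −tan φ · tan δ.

cos H_s = −tan(-13.5°) · tan(-17.6°) = -0.0762, so H_s = arccos(-0.0762) = 94.37°.
Day length = 2 H_s / 15° h⁻¹ = 188.74° / 15 = 12.583 h.

12.58 hours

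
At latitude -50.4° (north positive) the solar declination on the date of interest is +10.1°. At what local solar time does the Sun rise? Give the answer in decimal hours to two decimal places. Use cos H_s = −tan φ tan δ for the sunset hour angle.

The sunset hour angle satisfies cos H_s = −tan φ tan δ = 0.2153, giving H_s = 77.57°.
Sunrise is at 12 − H_s/15 = 12 − 5.171 = 6.829 h local solar time.

6.83 h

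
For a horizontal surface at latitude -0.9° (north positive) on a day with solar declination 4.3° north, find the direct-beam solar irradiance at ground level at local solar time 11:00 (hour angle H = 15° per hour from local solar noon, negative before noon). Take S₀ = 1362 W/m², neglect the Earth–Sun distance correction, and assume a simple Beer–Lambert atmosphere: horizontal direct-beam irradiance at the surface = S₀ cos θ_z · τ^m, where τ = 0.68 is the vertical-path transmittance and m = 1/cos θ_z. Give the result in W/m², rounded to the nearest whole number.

877 W/m²

Hour angle H = 15° × (11 − 12) = -15.00°.
cos θ_z = sin(-0.9°) sin(4.3°) + cos(-0.9°) cos(4.3°) cos(-15.00°) = -0.0012 + 0.9631 = 0.9619.
Air mass m = 1/cos θ_z = 1/0.9619 = 1.040; τ^m = 0.68^1.040 = 0.6696.
Surface direct beam = 1362 × 0.9619 × 0.6696 = 877.25 W/m².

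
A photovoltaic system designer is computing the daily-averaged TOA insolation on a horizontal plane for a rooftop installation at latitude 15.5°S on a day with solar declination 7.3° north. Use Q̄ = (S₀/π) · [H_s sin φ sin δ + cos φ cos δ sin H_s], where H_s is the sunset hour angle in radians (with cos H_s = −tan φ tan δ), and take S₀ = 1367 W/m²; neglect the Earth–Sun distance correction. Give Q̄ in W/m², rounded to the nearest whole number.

393 W/m²

−tan φ tan δ = −(-0.2773)(0.1281) = 0.0355; H_s = arccos(0.0355) = 87.97°. In radians, H_s = 1.5354.
H_s sin φ sin δ = 1.5354 × -0.2672 × 0.1271 = -0.0521.
cos φ cos δ sin H_s = 0.9636 × 0.9919 × 0.9994 = 0.9552.
Q̄ = (1367/π) × (-0.0521 + 0.9552) = 435.13 × 0.9031 = 392.97 W/m².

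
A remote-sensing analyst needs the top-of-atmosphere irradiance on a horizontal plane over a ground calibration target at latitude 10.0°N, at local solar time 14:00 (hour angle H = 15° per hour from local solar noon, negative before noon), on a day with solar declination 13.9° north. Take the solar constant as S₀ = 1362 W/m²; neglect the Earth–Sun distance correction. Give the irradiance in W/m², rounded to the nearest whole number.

1184 W/m²

Hour angle H = 15° × (14 − 12) = 30.00°.
cos θ_z = sin φ sin δ + cos φ cos δ cos H = (0.1736)(0.2402) + (0.9848)(0.9707)(0.8660) = 0.8695.
Top-of-atmosphere irradiance = S₀ cos θ_z = 1362 × 0.8695 = 1184.26 W/m².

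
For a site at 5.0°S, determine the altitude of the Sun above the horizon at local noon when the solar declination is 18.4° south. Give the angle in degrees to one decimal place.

At local solar noon the hour angle is zero, so the elevation is 90° − |φ − δ| = 90° − |-5.0° − (-18.4°)| = 90° − 13.4° = 76.6°.

76.6°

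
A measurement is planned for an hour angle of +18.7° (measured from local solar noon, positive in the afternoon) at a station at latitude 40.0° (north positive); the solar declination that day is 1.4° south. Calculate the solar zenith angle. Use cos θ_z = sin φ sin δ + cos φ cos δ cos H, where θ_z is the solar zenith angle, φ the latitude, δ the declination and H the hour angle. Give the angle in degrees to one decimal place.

With φ = 40.0°, δ = -1.4°, H = 18.70°: sin φ sin δ = -0.0157, cos φ cos δ cos H = 0.7254, so cos θ_z = 0.7097.
θ_z = arccos(0.7097) = 44.79°.

44.8°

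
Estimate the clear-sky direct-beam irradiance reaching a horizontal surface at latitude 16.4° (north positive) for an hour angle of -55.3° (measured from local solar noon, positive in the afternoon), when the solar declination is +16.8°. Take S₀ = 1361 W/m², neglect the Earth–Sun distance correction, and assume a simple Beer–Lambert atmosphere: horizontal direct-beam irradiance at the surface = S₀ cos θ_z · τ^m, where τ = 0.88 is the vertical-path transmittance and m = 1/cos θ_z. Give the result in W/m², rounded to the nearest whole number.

666 W/m²

cos θ_z = sin(16.4°) sin(16.8°) + cos(16.4°) cos(16.8°) cos(-55.30°) = 0.0816 + 0.5228 = 0.6044.
Air mass m = 1/cos θ_z = 1/0.6044 = 1.655; τ^m = 0.88^1.655 = 0.8093.
Surface direct beam = 1361 × 0.6044 × 0.8093 = 665.72 W/m².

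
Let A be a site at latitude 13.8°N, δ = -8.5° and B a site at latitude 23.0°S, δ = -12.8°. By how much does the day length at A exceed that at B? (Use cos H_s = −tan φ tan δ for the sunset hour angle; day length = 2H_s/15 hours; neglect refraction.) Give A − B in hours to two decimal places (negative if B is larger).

-1.02 h

A: H_s = arccos(−tan 13.8° · tan -8.5°) = 87.90°, so 2H_s/15 = 11.7200 h.
B: H_s = arccos(−tan -23.0° · tan -12.8°) = 95.53°, so 2H_s/15 = 12.7373 h.
A − B = 11.7200 − 12.7373 = -1.0173 h.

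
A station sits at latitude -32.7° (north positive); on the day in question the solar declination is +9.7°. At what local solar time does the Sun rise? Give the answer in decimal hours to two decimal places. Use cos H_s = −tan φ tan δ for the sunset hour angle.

cos H_s = −tan(-32.7°) · tan(9.7°) = 0.1097, so H_s = arccos(0.1097) = 83.70°.
Sunrise is at 12 − H_s/15 = 12 − 5.580 = 6.420 h local solar time.

6.42 h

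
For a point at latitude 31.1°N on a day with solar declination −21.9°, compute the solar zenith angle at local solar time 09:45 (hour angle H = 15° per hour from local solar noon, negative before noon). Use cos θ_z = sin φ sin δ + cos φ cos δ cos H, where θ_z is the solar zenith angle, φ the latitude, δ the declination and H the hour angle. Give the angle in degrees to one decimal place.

62.1°

Hour angle H = 15° × (9.75 − 12) = -33.75°.
cos θ_z = sin φ sin δ + cos φ cos δ cos H = (0.5165)(-0.3730) + (0.8563)(0.9278)(0.8315) = 0.4680.
θ_z = arccos(0.4680) = 62.10°.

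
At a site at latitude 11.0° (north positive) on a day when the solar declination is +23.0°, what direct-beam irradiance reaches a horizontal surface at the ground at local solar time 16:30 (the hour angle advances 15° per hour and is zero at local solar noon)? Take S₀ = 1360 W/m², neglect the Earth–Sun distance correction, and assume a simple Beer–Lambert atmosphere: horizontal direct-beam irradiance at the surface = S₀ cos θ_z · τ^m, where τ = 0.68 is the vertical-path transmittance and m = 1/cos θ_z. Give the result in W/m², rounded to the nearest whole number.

228 W/m²

Hour angle H = 15° × (16.5 − 12) = 67.50°.
cos θ_z = sin φ sin δ + cos φ cos δ cos H = (0.1908)(0.3907) + (0.9816)(0.9205)(0.3827) = 0.4203.
Air mass m = 1/cos θ_z = 1/0.4203 = 2.379; τ^m = 0.68^2.379 = 0.3995.
Surface direct beam = 1360 × 0.4203 × 0.3995 = 228.36 W/m².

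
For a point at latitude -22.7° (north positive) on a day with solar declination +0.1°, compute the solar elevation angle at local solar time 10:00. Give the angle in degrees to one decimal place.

53.0°

Hour angle H = 15° × (10 − 12) = -30.00°.
cos θ_z = sin φ sin δ + cos φ cos δ cos H = (-0.3859)(0.0017) + (0.9225)(1.0000)(0.8660) = 0.7982.
θ_z = arccos(0.7982) = 37.04°, so the elevation is 90° − 37.04° = 52.96°.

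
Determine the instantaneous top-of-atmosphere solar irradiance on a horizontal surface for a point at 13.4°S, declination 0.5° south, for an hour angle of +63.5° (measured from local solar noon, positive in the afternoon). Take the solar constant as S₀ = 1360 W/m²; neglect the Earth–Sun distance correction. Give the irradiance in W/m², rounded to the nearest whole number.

593 W/m²

cos θ_z = sin φ sin δ + cos φ cos δ cos H = (-0.2317)(-0.0087) + (0.9728)(1.0000)(0.4462) = 0.4361.
Top-of-atmosphere irradiance = S₀ cos θ_z = 1360 × 0.4361 = 593.10 W/m².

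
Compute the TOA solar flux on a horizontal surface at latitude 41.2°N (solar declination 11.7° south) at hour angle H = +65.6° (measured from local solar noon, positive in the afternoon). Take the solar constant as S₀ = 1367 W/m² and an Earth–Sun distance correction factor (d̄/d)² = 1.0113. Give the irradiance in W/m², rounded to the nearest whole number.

cos θ_z = sin(41.2°) sin(-11.7°) + cos(41.2°) cos(-11.7°) cos(65.60°) = -0.1336 + 0.3044 = 0.1708.
Top-of-atmosphere irradiance = S₀ (d̄/d)² cos θ_z = 1367 × 1.0113 × 0.1708 = 236.12 W/m².

236 W/m²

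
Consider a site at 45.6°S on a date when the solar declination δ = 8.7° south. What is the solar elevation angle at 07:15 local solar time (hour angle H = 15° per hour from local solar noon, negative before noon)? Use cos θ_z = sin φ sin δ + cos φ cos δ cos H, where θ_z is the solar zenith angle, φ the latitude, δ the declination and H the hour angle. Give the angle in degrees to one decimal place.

Hour angle H = 15° × (7.25 − 12) = -71.25°.
cos θ_z = sin φ sin δ + cos φ cos δ cos H = (-0.7145)(-0.1513) + (0.6997)(0.9885)(0.3214) = 0.3304.
θ_z = arccos(0.3304) = 70.71°, so the elevation is 90° − 70.71° = 19.29°.

19.3°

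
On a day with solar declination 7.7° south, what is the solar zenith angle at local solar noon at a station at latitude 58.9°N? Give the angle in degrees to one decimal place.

66.6°

At local solar noon the hour angle is zero, so the zenith angle is |φ − δ| = |58.9° − (-7.7°)| = 66.6°.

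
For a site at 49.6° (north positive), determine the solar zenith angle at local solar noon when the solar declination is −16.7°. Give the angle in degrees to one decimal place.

At local solar noon the hour angle is zero, so the zenith angle is |φ − δ| = |49.6° − (-16.7°)| = 66.3°.

66.3°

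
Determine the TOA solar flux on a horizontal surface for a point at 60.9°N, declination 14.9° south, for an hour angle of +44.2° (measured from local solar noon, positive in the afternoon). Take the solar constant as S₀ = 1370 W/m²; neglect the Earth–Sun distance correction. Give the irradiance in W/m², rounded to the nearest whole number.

154 W/m²

With φ = 60.9°, δ = -14.9°, H = 44.20°: sin φ sin δ = -0.2247, cos φ cos δ cos H = 0.3369, so cos θ_z = 0.1122.
Top-of-atmosphere irradiance = S₀ cos θ_z = 1370 × 0.1122 = 153.71 W/m².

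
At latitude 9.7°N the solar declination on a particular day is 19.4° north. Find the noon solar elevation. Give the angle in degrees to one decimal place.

80.3°

At local solar noon the hour angle is zero, so the elevation is 90° − |φ − δ| = 90° − |9.7° − (19.4°)| = 90° − 9.7° = 80.3°.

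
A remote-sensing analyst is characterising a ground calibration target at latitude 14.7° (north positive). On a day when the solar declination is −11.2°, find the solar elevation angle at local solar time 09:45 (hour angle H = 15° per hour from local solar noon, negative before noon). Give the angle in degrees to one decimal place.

47.7°

Hour angle H = 15° × (9.75 − 12) = -33.75°.
cos θ_z = sin(14.7°) sin(-11.2°) + cos(14.7°) cos(-11.2°) cos(-33.75°) = -0.0493 + 0.7889 = 0.7396.
θ_z = arccos(0.7396) = 42.30°, so the elevation is 90° − 42.30° = 47.70°.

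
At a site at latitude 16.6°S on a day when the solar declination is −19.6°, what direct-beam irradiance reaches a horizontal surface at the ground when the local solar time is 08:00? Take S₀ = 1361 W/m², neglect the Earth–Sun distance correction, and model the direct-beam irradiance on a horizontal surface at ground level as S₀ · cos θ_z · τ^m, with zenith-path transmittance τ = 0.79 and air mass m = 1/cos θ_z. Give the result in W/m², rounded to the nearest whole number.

Hour angle H = 15° × (8 − 12) = -60.00°.
cos θ_z = sin(-16.6°) sin(-19.6°) + cos(-16.6°) cos(-19.6°) cos(-60.00°) = 0.0958 + 0.4514 = 0.5472.
Air mass m = 1/cos θ_z = 1/0.5472 = 1.827; τ^m = 0.79^1.827 = 0.6501.
Surface direct beam = 1361 × 0.5472 × 0.6501 = 484.15 W/m².

484 W/m²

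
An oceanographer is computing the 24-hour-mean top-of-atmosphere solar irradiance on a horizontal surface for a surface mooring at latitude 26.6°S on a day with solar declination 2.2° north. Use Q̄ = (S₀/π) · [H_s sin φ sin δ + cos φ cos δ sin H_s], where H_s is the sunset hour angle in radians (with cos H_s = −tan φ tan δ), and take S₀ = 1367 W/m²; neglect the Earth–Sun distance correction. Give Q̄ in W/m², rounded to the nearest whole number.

−tan φ tan δ = −(-0.5008)(0.0384) = 0.0192; H_s = arccos(0.0192) = 88.90°. In radians, H_s = 1.5516.
H_s sin φ sin δ = 1.5516 × -0.4478 × 0.0384 = -0.0267.
cos φ cos δ sin H_s = 0.8942 × 0.9993 × 0.9998 = 0.8934.
Q̄ = (1367/π) × (-0.0267 + 0.8934) = 435.13 × 0.8667 = 377.13 W/m².

377 W/m²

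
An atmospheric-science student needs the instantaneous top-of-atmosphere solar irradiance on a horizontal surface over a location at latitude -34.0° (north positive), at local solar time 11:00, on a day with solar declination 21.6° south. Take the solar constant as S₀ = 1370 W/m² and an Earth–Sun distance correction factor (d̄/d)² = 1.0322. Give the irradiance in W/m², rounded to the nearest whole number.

1344 W/m²

Hour angle H = 15° × (11 − 12) = -15.00°.
cos θ_z = sin φ sin δ + cos φ cos δ cos H = (-0.5592)(-0.3681) + (0.8290)(0.9298)(0.9659) = 0.9504.
Top-of-atmosphere irradiance = S₀ (d̄/d)² cos θ_z = 1370 × 1.0322 × 0.9504 = 1343.97 W/m².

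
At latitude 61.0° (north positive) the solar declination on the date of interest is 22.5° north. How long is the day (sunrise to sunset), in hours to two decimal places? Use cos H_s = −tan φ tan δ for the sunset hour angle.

cos H_s = −tan(61.0°) · tan(22.5°) = -0.7473, so H_s = arccos(-0.7473) = 138.36°.
Day length = 2 H_s / 15° h⁻¹ = 276.72° / 15 = 18.448 h.

18.45 hours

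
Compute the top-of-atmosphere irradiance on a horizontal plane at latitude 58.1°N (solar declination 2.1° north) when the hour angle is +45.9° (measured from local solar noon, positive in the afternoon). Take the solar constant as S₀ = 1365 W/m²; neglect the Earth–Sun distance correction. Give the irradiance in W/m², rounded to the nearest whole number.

cos θ_z = sin φ sin δ + cos φ cos δ cos H = (0.8490)(0.0366) + (0.5284)(0.9993)(0.6959) = 0.3985.
Top-of-atmosphere irradiance = S₀ cos θ_z = 1365 × 0.3985 = 543.95 W/m².

544 W/m²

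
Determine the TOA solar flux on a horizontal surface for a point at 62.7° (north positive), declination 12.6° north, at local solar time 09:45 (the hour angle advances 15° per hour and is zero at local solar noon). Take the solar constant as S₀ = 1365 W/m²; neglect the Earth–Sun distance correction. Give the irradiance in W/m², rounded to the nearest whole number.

773 W/m²

Hour angle H = 15° × (9.75 − 12) = -33.75°.
cos θ_z = sin(62.7°) sin(12.6°) + cos(62.7°) cos(12.6°) cos(-33.75°) = 0.1938 + 0.3722 = 0.5660.
Top-of-atmosphere irradiance = S₀ cos θ_z = 1365 × 0.5660 = 772.59 W/m².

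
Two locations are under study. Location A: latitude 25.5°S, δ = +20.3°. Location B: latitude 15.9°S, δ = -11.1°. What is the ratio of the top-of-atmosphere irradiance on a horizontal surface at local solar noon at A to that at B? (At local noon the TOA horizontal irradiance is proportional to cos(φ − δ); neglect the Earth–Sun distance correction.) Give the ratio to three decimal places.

A: cos θ_z = cos(-25.5° − (20.3°)) = 0.6972.
B: cos θ_z = cos(-15.9° − (-11.1°)) = 0.9965.
Ratio A/B = 0.6972 / 0.9965 = 0.6996.

0.700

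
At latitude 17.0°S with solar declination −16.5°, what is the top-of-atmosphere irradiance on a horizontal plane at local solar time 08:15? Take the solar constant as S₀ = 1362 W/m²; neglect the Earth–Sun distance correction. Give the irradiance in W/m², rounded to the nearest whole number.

807 W/m²

Hour angle H = 15° × (8.25 − 12) = -56.25°.
cos θ_z = sin φ sin δ + cos φ cos δ cos H = (-0.2924)(-0.2840) + (0.9563)(0.9588)(0.5556) = 0.5925.
Top-of-atmosphere irradiance = S₀ cos θ_z = 1362 × 0.5925 = 806.99 W/m².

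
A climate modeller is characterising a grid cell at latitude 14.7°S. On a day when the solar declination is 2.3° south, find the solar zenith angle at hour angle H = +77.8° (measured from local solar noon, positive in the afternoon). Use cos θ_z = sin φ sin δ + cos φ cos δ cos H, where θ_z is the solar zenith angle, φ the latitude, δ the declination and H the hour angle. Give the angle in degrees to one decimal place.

77.6°

cos θ_z = sin(-14.7°) sin(-2.3°) + cos(-14.7°) cos(-2.3°) cos(77.80°) = 0.0102 + 0.2042 = 0.2144.
θ_z = arccos(0.2144) = 77.62°.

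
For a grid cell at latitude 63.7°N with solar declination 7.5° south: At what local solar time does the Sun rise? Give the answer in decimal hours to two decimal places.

−tan φ tan δ = −(2.0233)(-0.1317) = 0.2665; H_s = arccos(0.2665) = 74.54°.
Sunrise is at 12 − H_s/15 = 12 − 4.969 = 7.031 h local solar time.

7.03 h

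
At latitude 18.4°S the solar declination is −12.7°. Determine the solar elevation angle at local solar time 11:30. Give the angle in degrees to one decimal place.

Hour angle H = 15° × (11.5 − 12) = -7.50°.
cos θ_z = sin(-18.4°) sin(-12.7°) + cos(-18.4°) cos(-12.7°) cos(-7.50°) = 0.0694 + 0.9177 = 0.9871.
θ_z = arccos(0.9871) = 9.21°, so the elevation is 90° − 9.21° = 80.79°.

80.8°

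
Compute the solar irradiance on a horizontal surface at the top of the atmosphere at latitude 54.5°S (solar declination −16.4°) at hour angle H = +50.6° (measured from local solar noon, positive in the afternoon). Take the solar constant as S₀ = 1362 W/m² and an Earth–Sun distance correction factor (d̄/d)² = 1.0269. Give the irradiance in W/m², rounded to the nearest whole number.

816 W/m²

With φ = -54.5°, δ = -16.4°, H = 50.60°: sin φ sin δ = 0.2299, cos φ cos δ cos H = 0.3536, so cos θ_z = 0.5835.
Top-of-atmosphere irradiance = S₀ (d̄/d)² cos θ_z = 1362 × 1.0269 × 0.5835 = 816.11 W/m².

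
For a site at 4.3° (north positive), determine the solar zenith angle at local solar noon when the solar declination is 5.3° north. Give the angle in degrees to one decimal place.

At local solar noon the hour angle is zero, so the zenith angle is |φ − δ| = |4.3° − (5.3°)| = 1.0°.

1.0°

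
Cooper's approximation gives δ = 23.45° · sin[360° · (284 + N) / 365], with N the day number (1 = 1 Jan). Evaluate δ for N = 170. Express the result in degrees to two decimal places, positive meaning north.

+23.43°

360 × (284 + 170) / 365 = 447.781°; sin(447.781°) = 0.9993.
δ = 23.45 × 0.9993 = 23.434° ≈ +23.43°.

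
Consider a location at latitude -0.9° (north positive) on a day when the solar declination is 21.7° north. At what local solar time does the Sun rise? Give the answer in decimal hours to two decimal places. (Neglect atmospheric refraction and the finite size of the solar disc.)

The sunset hour angle satisfies cos H_s = −tan φ tan δ = 0.0063, giving H_s = 89.64°.
Sunrise is at 12 − H_s/15 = 12 − 5.976 = 6.024 h local solar time.

6.02 h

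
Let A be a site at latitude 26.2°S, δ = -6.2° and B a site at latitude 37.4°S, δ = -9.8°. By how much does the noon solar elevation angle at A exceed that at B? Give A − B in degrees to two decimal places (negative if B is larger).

+7.60°

A: 90° − |-26.2 − (-6.2)| = 70.00°.
B: 90° − |-37.4 − (-9.8)| = 62.40°.
A − B = 70.00 − 62.40 = 7.60°.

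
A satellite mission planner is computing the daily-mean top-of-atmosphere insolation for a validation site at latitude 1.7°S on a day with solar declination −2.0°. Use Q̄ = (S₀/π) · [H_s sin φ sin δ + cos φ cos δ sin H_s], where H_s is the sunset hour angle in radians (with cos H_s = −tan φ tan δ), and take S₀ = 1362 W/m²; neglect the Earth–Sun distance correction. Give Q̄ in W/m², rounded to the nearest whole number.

−tan φ tan δ = −(-0.0297)(-0.0349) = -0.0010; H_s = arccos(-0.0010) = 90.06°. In radians, H_s = 1.5718.
H_s sin φ sin δ = 1.5718 × -0.0297 × -0.0349 = 0.0016.
cos φ cos δ sin H_s = 0.9996 × 0.9994 × 1.0000 = 0.9990.
Q̄ = (1362/π) × (0.0016 + 0.9990) = 433.54 × 1.0006 = 433.80 W/m².

434 W/m²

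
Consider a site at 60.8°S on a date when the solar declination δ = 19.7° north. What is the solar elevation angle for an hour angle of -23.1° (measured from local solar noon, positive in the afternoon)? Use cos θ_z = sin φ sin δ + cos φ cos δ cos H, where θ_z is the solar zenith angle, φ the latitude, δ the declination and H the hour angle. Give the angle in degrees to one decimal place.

cos θ_z = sin(-60.8°) sin(19.7°) + cos(-60.8°) cos(19.7°) cos(-23.10°) = -0.2943 + 0.4225 = 0.1282.
θ_z = arccos(0.1282) = 82.63°, so the elevation is 90° − 82.63° = 7.37°.

7.4°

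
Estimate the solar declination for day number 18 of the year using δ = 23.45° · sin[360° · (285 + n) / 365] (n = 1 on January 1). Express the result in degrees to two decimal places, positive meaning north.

-20.54°

360 × (285 + 18) / 365 = 298.849°; sin(298.849°) = -0.8759.
δ = 23.45 × -0.8759 = -20.540° ≈ -20.54°.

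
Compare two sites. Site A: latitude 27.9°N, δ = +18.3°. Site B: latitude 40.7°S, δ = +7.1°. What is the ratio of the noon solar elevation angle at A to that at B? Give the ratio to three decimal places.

A: 90° − |27.9 − (18.3)| = 80.40°.
B: 90° − |-40.7 − (7.1)| = 42.20°.
Ratio A/B = 80.4000 / 42.2000 = 1.9052.

1.905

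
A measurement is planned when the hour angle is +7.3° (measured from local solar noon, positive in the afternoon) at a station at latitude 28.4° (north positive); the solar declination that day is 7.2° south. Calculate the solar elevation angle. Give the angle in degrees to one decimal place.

With φ = 28.4°, δ = -7.2°, H = 7.30°: sin φ sin δ = -0.0596, cos φ cos δ cos H = 0.8656, so cos θ_z = 0.8060.
θ_z = arccos(0.8060) = 36.29°, so the elevation is 90° − 36.29° = 53.71°.

53.7°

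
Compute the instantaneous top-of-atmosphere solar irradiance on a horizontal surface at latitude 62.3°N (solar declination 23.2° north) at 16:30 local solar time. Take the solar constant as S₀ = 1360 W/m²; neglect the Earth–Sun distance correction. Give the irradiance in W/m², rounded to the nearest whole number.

697 W/m²

Hour angle H = 15° × (16.5 − 12) = 67.50°.
cos θ_z = sin(62.3°) sin(23.2°) + cos(62.3°) cos(23.2°) cos(67.50°) = 0.3488 + 0.1635 = 0.5123.
Top-of-atmosphere irradiance = S₀ cos θ_z = 1360 × 0.5123 = 696.73 W/m².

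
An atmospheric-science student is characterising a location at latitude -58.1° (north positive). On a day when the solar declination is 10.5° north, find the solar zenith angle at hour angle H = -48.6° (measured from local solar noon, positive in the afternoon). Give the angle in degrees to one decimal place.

79.1°

With φ = -58.1°, δ = 10.5°, H = -48.60°: sin φ sin δ = -0.1547, cos φ cos δ cos H = 0.3436, so cos θ_z = 0.1889.
θ_z = arccos(0.1889) = 79.11°.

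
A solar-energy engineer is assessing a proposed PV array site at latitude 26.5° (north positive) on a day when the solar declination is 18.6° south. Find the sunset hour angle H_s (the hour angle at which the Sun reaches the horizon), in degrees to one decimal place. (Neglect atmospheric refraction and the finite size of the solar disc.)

80.3°

−tan φ tan δ = −(0.4986)(-0.3365) = 0.1678; H_s = arccos(0.1678) = 80.34°.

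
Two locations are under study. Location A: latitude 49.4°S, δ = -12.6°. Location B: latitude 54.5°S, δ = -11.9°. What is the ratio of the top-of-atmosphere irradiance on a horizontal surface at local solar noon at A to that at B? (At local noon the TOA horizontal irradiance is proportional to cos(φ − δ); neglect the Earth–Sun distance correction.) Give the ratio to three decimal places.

1.088

A: cos θ_z = cos(-49.4° − (-12.6°)) = 0.8007.
B: cos θ_z = cos(-54.5° − (-11.9°)) = 0.7361.
Ratio A/B = 0.8007 / 0.7361 = 1.0878.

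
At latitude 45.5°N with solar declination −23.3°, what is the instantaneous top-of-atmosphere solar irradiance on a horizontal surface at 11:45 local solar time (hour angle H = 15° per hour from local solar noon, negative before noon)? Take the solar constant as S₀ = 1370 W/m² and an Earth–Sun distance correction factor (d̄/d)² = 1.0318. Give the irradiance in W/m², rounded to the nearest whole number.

509 W/m²

Hour angle H = 15° × (11.75 − 12) = -3.75°.
With φ = 45.5°, δ = -23.3°, H = -3.75°: sin φ sin δ = -0.2821, cos φ cos δ cos H = 0.6424, so cos θ_z = 0.3603.
Top-of-atmosphere irradiance = S₀ (d̄/d)² cos θ_z = 1370 × 1.0318 × 0.3603 = 509.31 W/m².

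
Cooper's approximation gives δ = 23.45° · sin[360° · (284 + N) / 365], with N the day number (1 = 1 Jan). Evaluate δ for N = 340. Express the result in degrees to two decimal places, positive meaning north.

-22.70°

360 × (284 + 340) / 365 = 615.452°; sin(615.452°) = -0.9679.
δ = 23.45 × -0.9679 = -22.697° ≈ -22.70°.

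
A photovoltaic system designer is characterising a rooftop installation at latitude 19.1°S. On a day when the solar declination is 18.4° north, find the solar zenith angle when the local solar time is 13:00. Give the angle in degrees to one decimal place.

40.3°

Hour angle H = 15° × (13 − 12) = 15.00°.
cos θ_z = sin(-19.1°) sin(18.4°) + cos(-19.1°) cos(18.4°) cos(15.00°) = -0.1033 + 0.8661 = 0.7628.
θ_z = arccos(0.7628) = 40.29°.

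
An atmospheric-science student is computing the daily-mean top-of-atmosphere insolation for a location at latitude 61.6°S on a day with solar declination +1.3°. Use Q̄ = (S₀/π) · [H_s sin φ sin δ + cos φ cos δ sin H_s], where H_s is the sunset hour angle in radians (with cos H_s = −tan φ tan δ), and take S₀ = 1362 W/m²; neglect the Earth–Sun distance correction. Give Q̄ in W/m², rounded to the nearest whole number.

The sunset hour angle satisfies cos H_s = −tan φ tan δ = 0.0420, giving H_s = 87.59°. In radians, H_s = 1.5287.
H_s sin φ sin δ = 1.5287 × -0.8796 × 0.0227 = -0.0305.
cos φ cos δ sin H_s = 0.4756 × 0.9997 × 0.9991 = 0.4750.
Q̄ = (1362/π) × (-0.0305 + 0.4750) = 433.54 × 0.4445 = 192.71 W/m².

193 W/m²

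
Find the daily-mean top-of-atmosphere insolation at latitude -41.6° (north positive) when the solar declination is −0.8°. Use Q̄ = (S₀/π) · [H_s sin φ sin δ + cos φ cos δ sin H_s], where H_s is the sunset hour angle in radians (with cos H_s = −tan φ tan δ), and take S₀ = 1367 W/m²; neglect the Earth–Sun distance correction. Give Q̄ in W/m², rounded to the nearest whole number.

332 W/m²

−tan φ tan δ = −(-0.8878)(-0.0140) = -0.0124; H_s = arccos(-0.0124) = 90.71°. In radians, H_s = 1.5832.
H_s sin φ sin δ = 1.5832 × -0.6639 × -0.0140 = 0.0147.
cos φ cos δ sin H_s = 0.7478 × 0.9999 × 0.9999 = 0.7477.
Q̄ = (1367/π) × (0.0147 + 0.7477) = 435.13 × 0.7624 = 331.74 W/m².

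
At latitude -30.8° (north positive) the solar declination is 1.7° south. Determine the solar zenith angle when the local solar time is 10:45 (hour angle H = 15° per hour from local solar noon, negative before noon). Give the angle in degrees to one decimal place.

34.1°

Hour angle H = 15° × (10.75 − 12) = -18.75°.
cos θ_z = sin(-30.8°) sin(-1.7°) + cos(-30.8°) cos(-1.7°) cos(-18.75°) = 0.0152 + 0.8130 = 0.8282.
θ_z = arccos(0.8282) = 34.09°.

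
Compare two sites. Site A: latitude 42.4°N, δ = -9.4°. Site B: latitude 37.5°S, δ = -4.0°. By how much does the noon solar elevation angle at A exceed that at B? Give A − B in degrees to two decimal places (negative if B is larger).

A: 90° − |42.4 − (-9.4)| = 38.20°.
B: 90° − |-37.5 − (-4.0)| = 56.50°.
A − B = 38.20 − 56.50 = -18.30°.

-18.30°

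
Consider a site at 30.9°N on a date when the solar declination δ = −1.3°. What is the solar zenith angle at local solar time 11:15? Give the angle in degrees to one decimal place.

33.9°

Hour angle H = 15° × (11.25 − 12) = -11.25°.
With φ = 30.9°, δ = -1.3°, H = -11.25°: sin φ sin δ = -0.0117, cos φ cos δ cos H = 0.8414, so cos θ_z = 0.8297.
θ_z = arccos(0.8297) = 33.93°.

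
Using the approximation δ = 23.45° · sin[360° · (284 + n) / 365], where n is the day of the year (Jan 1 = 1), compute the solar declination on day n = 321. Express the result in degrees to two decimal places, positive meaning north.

360 × (284 + 321) / 365 = 596.712°; sin(596.712°) = -0.8359.
δ = 23.45 × -0.8359 = -19.602° ≈ -19.60°.

-19.60°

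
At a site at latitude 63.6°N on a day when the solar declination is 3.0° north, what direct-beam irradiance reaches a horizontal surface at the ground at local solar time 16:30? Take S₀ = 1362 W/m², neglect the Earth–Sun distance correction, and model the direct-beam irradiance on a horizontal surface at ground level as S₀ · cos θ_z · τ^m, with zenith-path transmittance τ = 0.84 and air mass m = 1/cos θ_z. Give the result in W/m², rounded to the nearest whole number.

132 W/m²

Hour angle H = 15° × (16.5 − 12) = 67.50°.
cos θ_z = sin(63.6°) sin(3.0°) + cos(63.6°) cos(3.0°) cos(67.50°) = 0.0469 + 0.1699 = 0.2168.
Air mass m = 1/cos θ_z = 1/0.2168 = 4.613; τ^m = 0.84^4.613 = 0.4474.
Surface direct beam = 1362 × 0.2168 × 0.4474 = 132.11 W/m².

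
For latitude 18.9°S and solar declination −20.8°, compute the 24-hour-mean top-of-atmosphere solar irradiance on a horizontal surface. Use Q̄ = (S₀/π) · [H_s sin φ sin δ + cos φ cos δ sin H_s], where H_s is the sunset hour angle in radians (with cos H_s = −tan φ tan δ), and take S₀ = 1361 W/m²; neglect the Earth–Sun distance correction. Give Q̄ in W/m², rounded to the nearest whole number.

The sunset hour angle satisfies cos H_s = −tan φ tan δ = -0.1301, giving H_s = 97.48°. In radians, H_s = 1.7013.
H_s sin φ sin δ = 1.7013 × -0.3239 × -0.3551 = 0.1957.
cos φ cos δ sin H_s = 0.9461 × 0.9348 × 0.9915 = 0.8769.
Q̄ = (1361/π) × (0.1957 + 0.8769) = 433.22 × 1.0726 = 464.67 W/m².

465 W/m²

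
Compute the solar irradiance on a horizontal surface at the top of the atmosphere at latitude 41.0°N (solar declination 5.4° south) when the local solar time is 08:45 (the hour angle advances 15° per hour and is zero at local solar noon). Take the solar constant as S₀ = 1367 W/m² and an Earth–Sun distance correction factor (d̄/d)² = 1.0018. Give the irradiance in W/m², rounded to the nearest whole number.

594 W/m²

Hour angle H = 15° × (8.75 − 12) = -48.75°.
cos θ_z = sin(41.0°) sin(-5.4°) + cos(41.0°) cos(-5.4°) cos(-48.75°) = -0.0617 + 0.4954 = 0.4337.
Top-of-atmosphere irradiance = S₀ (d̄/d)² cos θ_z = 1367 × 1.0018 × 0.4337 = 593.94 W/m².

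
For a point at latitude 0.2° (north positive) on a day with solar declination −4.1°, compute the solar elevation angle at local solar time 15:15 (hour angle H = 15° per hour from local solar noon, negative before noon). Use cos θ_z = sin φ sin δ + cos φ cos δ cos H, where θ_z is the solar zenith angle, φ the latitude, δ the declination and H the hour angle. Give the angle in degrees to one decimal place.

Hour angle H = 15° × (15.25 − 12) = 48.75°.
cos θ_z = sin(0.2°) sin(-4.1°) + cos(0.2°) cos(-4.1°) cos(48.75°) = -0.0002 + 0.6577 = 0.6575.
θ_z = arccos(0.6575) = 48.89°, so the elevation is 90° − 48.89° = 41.11°.

41.1°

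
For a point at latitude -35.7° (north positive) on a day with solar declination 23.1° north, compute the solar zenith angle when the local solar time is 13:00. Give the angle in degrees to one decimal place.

Hour angle H = 15° × (13 − 12) = 15.00°.
With φ = -35.7°, δ = 23.1°, H = 15.00°: sin φ sin δ = -0.2289, cos φ cos δ cos H = 0.7215, so cos θ_z = 0.4926.
θ_z = arccos(0.4926) = 60.49°.

60.5°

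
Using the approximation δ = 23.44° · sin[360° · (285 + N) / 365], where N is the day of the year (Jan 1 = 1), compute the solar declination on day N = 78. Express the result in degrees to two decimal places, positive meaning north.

-0.81°

360 × (285 + 78) / 365 = 358.027°; sin(358.027°) = -0.0344.
δ = 23.44 × -0.0344 = -0.806° ≈ -0.81°.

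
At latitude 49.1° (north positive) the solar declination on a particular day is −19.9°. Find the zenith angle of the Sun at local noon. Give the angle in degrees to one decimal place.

69.0°

At local solar noon the hour angle is zero, so the zenith angle is |φ − δ| = |49.1° − (-19.9°)| = 69.0°.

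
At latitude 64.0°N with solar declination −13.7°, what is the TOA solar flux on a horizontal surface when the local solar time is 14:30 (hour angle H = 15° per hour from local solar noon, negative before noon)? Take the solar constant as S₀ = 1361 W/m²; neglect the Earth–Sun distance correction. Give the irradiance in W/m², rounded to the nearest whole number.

170 W/m²

Hour angle H = 15° × (14.5 − 12) = 37.50°.
cos θ_z = sin φ sin δ + cos φ cos δ cos H = (0.8988)(-0.2368) + (0.4384)(0.9715)(0.7934) = 0.1251.
Top-of-atmosphere irradiance = S₀ cos θ_z = 1361 × 0.1251 = 170.26 W/m².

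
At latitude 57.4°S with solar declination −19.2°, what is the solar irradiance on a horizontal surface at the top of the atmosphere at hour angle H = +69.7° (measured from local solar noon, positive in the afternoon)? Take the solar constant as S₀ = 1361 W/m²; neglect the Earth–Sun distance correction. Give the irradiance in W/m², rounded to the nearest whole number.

With φ = -57.4°, δ = -19.2°, H = 69.70°: sin φ sin δ = 0.2771, cos φ cos δ cos H = 0.1765, so cos θ_z = 0.4536.
Top-of-atmosphere irradiance = S₀ cos θ_z = 1361 × 0.4536 = 617.35 W/m².

617 W/m²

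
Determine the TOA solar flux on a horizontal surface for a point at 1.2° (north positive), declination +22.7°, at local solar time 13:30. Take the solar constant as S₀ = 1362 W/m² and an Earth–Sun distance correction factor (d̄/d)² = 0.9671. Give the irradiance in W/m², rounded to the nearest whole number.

1133 W/m²

Hour angle H = 15° × (13.5 − 12) = 22.50°.
With φ = 1.2°, δ = 22.7°, H = 22.50°: sin φ sin δ = 0.0081, cos φ cos δ cos H = 0.8521, so cos θ_z = 0.8602.
Top-of-atmosphere irradiance = S₀ (d̄/d)² cos θ_z = 1362 × 0.9671 × 0.8602 = 1133.05 W/m².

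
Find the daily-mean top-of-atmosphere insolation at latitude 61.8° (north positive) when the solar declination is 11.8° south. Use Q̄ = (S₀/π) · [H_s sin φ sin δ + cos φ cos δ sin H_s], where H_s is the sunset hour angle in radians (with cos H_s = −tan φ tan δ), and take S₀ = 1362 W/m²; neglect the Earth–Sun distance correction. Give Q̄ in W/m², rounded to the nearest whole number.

93 W/m²

cos H_s = −tan(61.8°) · tan(-11.8°) = 0.3896, so H_s = arccos(0.3896) = 67.07°. In radians, H_s = 1.1706.
H_s sin φ sin δ = 1.1706 × 0.8813 × -0.2045 = -0.2110.
cos φ cos δ sin H_s = 0.4726 × 0.9789 × 0.9210 = 0.4261.
Q̄ = (1362/π) × (-0.2110 + 0.4261) = 433.54 × 0.2151 = 93.25 W/m².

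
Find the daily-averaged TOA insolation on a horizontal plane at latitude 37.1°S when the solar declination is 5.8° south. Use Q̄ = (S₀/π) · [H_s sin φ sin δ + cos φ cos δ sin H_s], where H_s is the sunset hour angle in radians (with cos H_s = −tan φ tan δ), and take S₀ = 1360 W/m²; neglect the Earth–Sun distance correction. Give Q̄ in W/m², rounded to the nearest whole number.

The sunset hour angle satisfies cos H_s = −tan φ tan δ = -0.0768, giving H_s = 94.40°. In radians, H_s = 1.6476.
H_s sin φ sin δ = 1.6476 × -0.6032 × -0.1011 = 0.1005.
cos φ cos δ sin H_s = 0.7976 × 0.9949 × 0.9971 = 0.7912.
Q̄ = (1360/π) × (0.1005 + 0.7912) = 432.90 × 0.8917 = 386.02 W/m².

386 W/m²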